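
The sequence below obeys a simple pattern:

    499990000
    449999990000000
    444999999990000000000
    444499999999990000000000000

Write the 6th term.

The n-th term is n 4's then 2n+2 9's then 3n+1 0's (n = 1, 2, …).
For term 6, n = 6, so the run lengths are 6, 14, 19.

444444999999999999990000000000000000000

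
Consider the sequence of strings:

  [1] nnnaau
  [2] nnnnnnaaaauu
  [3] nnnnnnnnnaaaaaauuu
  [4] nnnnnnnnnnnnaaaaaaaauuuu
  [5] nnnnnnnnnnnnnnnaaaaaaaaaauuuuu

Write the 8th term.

Term n consists of 3n n's, followed by 2n a's, followed by n u's (n = 1, 2, …).
For term 8, n = 8, so the run lengths are 24, 16, 8.

nnnnnnnnnnnnnnnnnnnnnnnnaaaaaaaaaaaaaaaauuuuuuuu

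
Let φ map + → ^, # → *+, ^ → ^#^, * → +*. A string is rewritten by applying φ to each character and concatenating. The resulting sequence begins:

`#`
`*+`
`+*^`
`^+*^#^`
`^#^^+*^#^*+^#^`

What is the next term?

^#^*+^#^^#^^+*^#^*+^#^+*^^#^*+^#^

Applying the rule to each of the 14 symbols of ^#^^+*^#^*+^#^ gives the pieces ^#^ *+ ^#^ ^#^ ^ +* ^#^ *+ ^#^ +* ^ ^#^ *+ ^#^, which concatenate to the answer.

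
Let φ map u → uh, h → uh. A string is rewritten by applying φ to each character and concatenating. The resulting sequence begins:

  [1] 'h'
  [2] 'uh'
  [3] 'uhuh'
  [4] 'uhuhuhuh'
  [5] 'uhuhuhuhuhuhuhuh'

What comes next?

Replace each of the 16 characters of uhuhuhuhuhuhuhuh in place — uh uh uh uh uh uh uh uh uh uh uh uh uh uh uh uh — and concatenate.

uhuhuhuhuhuhuhuhuhuhuhuhuhuhuhuh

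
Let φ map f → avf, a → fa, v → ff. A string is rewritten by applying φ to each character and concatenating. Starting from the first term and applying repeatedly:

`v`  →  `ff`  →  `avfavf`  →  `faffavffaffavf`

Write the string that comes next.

Rewriting the 14 symbols of faffavffaffavf one by one yields avf fa avf avf fa ff avf avf fa avf avf fa ff avf; concatenated:

avffaavfavffaffavfavffaavfavffaffavf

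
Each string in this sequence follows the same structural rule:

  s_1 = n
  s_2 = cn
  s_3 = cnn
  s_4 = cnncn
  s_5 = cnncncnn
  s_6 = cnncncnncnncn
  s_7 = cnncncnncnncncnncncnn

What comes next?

This is a Fibonacci-style word recurrence s(k) = s(k−1)·s(k−2): e.g. cn·n = cnn.
Continuing: cnncncnncnncncnncncnn · cnncncnncnncn gives term 8.

cnncncnncnncncnncncnncnncncnncnncn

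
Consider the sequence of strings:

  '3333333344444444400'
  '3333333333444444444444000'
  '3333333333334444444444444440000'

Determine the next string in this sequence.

3333333333333344444444444444444400000

Reading off run lengths: 3 runs 8, 10, 12; 4 runs 9, 12, 15; 0 runs 2, 3, 4 — each is linear in n, where the shown terms are n = 3, 4, 5.
For the next term, n = 6, so the run lengths are 14, 18, 5.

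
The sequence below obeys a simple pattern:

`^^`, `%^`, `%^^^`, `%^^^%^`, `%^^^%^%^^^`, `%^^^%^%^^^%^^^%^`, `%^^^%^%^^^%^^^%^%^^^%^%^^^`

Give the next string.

This is a Fibonacci-style word recurrence s(k) = s(k−1)·s(k−2): e.g. %^·^^ = %^^^.
Continuing: %^^^%^%^^^%^^^%^%^^^%^%^^^ · %^^^%^%^^^%^^^%^ gives term 8.

%^^^%^%^^^%^^^%^%^^^%^%^^^%^^^%^%^^^%^^^%^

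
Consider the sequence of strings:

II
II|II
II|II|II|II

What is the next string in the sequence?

s(k+1) = s(k)·|·s(k) — each term doubles the last with '|' between the halves.
Doubling II|II|II|II with '|' between the halves:

II|II|II|II|II|II|II|II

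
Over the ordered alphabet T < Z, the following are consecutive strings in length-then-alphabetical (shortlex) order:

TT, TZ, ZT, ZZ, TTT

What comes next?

Find the rightmost character of TTT below Z, bump it to the next letter, and reset everything to its right to T.

TTZ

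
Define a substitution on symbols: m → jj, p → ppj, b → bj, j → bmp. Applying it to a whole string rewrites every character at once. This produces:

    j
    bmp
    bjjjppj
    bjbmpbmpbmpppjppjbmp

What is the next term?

Applying the rule to each of the 20 symbols of bjbmpbmpbmpppjppjbmp gives the pieces bj bmp bj jj ppj bj jj ppj bj jj ppj ppj ppj bmp ppj ppj bmp bj jj ppj, which concatenate to the answer.

bjbmpbjjjppjbjjjppjbjjjppjppjppjbmpppjppjbmpbjjjppj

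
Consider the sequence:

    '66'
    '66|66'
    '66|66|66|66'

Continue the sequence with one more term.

Every step duplicates the string with '|' between the halves.
Doubling 66|66|66|66 with '|' between the halves:

66|66|66|66|66|66|66|66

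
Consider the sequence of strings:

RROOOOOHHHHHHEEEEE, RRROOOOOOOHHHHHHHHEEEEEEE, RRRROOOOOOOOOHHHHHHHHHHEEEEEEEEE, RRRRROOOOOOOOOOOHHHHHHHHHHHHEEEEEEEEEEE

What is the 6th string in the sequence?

RRRRRRROOOOOOOOOOOOOOOHHHHHHHHHHHHHHHHEEEEEEEEEEEEEEE

Term n consists of n R's, followed by 2n+1 O's, followed by 2n+2 H's, followed by 2n+1 E's, where the shown terms are n = 2, 3, 4, 5.
Setting n = 7 gives 7, 15, 16, 15 characters in each block.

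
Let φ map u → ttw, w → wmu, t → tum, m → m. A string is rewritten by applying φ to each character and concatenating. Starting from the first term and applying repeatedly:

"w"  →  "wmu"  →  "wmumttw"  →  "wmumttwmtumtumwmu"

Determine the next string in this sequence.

Rewriting the 17 symbols of wmumttwmtumtumwmu one by one yields wmu m ttw m tum tum wmu m tum ttw m tum ttw m wmu m ttw; concatenated:

wmumttwmtumtumwmumtumttwmtumttwmwmumttw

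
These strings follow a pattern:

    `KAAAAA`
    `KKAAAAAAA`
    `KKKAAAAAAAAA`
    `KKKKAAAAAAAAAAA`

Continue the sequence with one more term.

KKKKKAAAAAAAAAAAAA

Term n consists of n-1 K's, followed by 2n+1 A's, where the shown terms are n = 2, 3, 4, 5.
Setting n = 6 gives 5, 13 characters in each block.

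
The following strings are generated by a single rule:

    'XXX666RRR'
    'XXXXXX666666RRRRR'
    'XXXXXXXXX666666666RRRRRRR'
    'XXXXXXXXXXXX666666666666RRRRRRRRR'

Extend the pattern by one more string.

XXXXXXXXXXXXXXX666666666666666RRRRRRRRRRR

The n-th term is 3n X's then 3n 6's then 2n+1 R's (n = 1, 2, …).
Setting n = 5 gives 15, 15, 11 characters in each block.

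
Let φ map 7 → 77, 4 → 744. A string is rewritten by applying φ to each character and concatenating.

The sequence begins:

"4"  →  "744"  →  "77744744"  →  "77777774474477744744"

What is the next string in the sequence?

777777777777777447447774474477777774474477744744

φ(77777774474477744744) expands symbol-by-symbol to 77 77 77 77 77 77 77 744 744 77 744 744 77 77 77 744 744 77 744 744; joining the 20 pieces gives the next term.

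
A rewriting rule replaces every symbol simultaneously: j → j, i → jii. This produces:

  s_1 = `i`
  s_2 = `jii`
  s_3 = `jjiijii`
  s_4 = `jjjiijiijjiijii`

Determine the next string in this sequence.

jjjjiijiijjiijiijjjiijiijjiijii

φ(jjjiijiijjiijii) expands symbol-by-symbol to j j j jii jii j jii jii j j jii jii j jii jii; joining the 15 pieces gives the next term.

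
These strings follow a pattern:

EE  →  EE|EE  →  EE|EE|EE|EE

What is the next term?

s(k+1) = s(k)·|·s(k) — each term doubles the last with '|' between the halves.
So the next term is two copies of EE|EE|EE|EE with '|' between the halves.

EE|EE|EE|EE|EE|EE|EE|EE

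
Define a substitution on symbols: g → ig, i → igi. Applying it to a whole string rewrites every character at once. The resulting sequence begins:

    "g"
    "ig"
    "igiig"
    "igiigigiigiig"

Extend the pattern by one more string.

φ(igiigigiigiig) expands symbol-by-symbol to igi ig igi igi ig igi ig igi igi ig igi igi ig; joining the 13 pieces gives the next term.

igiigigiigiigigiigigiigiigigiigiig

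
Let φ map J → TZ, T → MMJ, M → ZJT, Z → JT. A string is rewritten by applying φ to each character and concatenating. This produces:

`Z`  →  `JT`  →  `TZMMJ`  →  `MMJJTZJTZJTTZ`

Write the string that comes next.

ZJTZJTTZTZMMJJTTZMMJJTTZMMJMMJJT

Replace each of the 13 characters of MMJJTZJTZJTTZ in place — ZJT ZJT TZ TZ MMJ JT TZ MMJ JT TZ MMJ MMJ JT — and concatenate.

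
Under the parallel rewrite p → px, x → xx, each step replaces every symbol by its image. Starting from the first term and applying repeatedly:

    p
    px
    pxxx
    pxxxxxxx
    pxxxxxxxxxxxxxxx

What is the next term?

Replace each of the 16 characters of pxxxxxxxxxxxxxxx in place — px xx xx xx xx xx xx xx xx xx xx xx xx xx xx xx — and concatenate.

pxxxxxxxxxxxxxxxxxxxxxxxxxxxxxxx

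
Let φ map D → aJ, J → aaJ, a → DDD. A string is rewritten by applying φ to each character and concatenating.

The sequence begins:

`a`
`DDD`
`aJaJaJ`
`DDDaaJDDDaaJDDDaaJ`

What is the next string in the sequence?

aJaJaJDDDDDDaaJaJaJaJDDDDDDaaJaJaJaJDDDDDDaaJ

φ(DDDaaJDDDaaJDDDaaJ) expands symbol-by-symbol to aJ aJ aJ DDD DDD aaJ aJ aJ aJ DDD DDD aaJ aJ aJ aJ DDD DDD aaJ; joining the 18 pieces gives the next term.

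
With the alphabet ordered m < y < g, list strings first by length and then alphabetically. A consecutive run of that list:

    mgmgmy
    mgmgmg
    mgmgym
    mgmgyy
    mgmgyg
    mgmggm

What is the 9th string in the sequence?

Continuing the enumeration 3 steps past mgmggm: mgmggm → mgmggy → mgmggg → (answer).

mgymmm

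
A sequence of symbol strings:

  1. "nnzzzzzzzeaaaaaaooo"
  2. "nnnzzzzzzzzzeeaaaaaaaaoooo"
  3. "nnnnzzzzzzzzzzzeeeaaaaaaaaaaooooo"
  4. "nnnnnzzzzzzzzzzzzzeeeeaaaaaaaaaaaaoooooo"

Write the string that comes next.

The n-th term is n-1 n's then 2n+1 z's then n-2 e's then 2n a's then n o's, where the shown terms are n = 3, 4, 5, 6.
Setting n = 7 gives 6, 15, 5, 14, 7 characters in each block.

nnnnnnzzzzzzzzzzzzzzzeeeeeaaaaaaaaaaaaaaooooooo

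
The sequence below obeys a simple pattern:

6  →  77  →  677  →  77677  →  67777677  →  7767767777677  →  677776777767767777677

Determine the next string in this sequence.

7767767777677677776777767767777677

From term 3 onward, concatenate the second-to-last term with the last: 6·77 = 677, 77·677 = 77677, …
The next term joins 7767767777677 and 677776777767767777677.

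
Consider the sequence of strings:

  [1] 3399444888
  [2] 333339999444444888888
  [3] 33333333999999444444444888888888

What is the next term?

3333333333399999999444444444444888888888888

The n-th term is 3n-1 3's then 2n 9's then 3n 4's then 3n 8's (n = 1, 2, …).
Setting n = 4 gives 11, 8, 12, 12 characters in each block.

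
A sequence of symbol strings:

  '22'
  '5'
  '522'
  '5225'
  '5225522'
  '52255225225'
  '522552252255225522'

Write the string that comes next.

This is a Fibonacci-style word recurrence s(k) = s(k−1)·s(k−2): e.g. 5·22 = 522.
The next term joins 522552252255225522 and 52255225225.

52255225225522552252255225225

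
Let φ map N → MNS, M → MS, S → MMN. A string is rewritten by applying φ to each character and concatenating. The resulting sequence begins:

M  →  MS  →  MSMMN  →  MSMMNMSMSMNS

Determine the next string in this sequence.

MSMMNMSMSMNSMSMMNMSMMNMSMNSMMN

Apply φ to MSMMNMSMSMNS symbol by symbol: M→MS, S→MMN, M→MS, M→MS, N→MNS, M→MS, S→MMN, M→MS, S→MMN, M→MS, N→MNS, S→MMN; joined: MS MMN MS MS MNS MS MMN MS MMN MS MNS MMN.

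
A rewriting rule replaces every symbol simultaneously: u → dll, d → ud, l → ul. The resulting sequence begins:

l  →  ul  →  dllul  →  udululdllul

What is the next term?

Expanding udululdllul: u→dll, d→ud, u→dll, l→ul, u→dll, l→ul, d→ud, l→ul, l→ul, u→dll, l→ul. Concatenated: dll ud dll ul dll ul ud ul ul dll ul.

dlluddlluldlluludululdllul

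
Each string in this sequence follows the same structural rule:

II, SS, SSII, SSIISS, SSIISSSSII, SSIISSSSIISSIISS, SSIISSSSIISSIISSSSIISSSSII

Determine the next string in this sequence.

SSIISSSSIISSIISSSSIISSSSIISSIISSSSIISSIISS

This is a Fibonacci-style word recurrence s(k) = s(k−1)·s(k−2): e.g. SS·II = SSII.
So term 8 is SSIISSSSIISSIISSSSIISSSSII·SSIISSSSIISSIISS.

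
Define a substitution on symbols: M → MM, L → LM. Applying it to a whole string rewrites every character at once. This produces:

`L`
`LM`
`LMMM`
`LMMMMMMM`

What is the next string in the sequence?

Expanding LMMMMMMM: L→LM, M→MM, M→MM, M→MM, M→MM, M→MM, M→MM, M→MM. Concatenated: LM MM MM MM MM MM MM MM.

LMMMMMMMMMMMMMMM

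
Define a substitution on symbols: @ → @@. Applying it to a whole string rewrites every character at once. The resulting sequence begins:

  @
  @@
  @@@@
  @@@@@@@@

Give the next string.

@@@@@@@@@@@@@@@@

Apply φ to @@@@@@@@ symbol by symbol: @→@@, @→@@, @→@@, @→@@, @→@@, @→@@, @→@@, @→@@; joined: @@ @@ @@ @@ @@ @@ @@ @@.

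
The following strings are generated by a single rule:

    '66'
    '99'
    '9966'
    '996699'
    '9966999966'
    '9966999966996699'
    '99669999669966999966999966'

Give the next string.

996699996699669999669999669966999966996699

This is a Fibonacci-style word recurrence s(k) = s(k−1)·s(k−2): e.g. 99·66 = 9966.
Continuing: 99669999669966999966999966 · 9966999966996699 gives term 8.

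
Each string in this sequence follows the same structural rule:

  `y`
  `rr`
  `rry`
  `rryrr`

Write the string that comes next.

Each term (from the third on) is the previous term followed by the one before it: term 3 = rr·y = rry.
Continuing: rryrr · rry gives term 5.

rryrrrry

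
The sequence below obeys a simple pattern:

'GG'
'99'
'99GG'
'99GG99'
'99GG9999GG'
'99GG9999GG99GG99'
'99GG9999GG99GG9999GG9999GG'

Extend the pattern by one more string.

99GG9999GG99GG9999GG9999GG99GG9999GG99GG99

From term 3 onward, concatenate the last term with the second-to-last: 99·GG = 99GG, 99GG·99 = 99GG99, …
The next term joins 99GG9999GG99GG9999GG9999GG and 99GG9999GG99GG99.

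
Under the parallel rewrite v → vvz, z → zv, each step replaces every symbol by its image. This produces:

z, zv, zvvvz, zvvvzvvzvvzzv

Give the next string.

zvvvzvvzvvzzvvvzvvzzvvvzvvzzvzvvvz

Applying the rule to each of the 13 symbols of zvvvzvvzvvzzv gives the pieces zv vvz vvz vvz zv vvz vvz zv vvz vvz zv zv vvz, which concatenate to the answer.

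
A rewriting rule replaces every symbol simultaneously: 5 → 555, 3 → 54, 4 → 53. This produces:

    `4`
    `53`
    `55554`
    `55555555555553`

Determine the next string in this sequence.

Applying the rule to each of the 14 symbols of 55555555555553 gives the pieces 555 555 555 555 555 555 555 555 555 555 555 555 555 54, which concatenate to the answer.

55555555555555555555555555555555555555554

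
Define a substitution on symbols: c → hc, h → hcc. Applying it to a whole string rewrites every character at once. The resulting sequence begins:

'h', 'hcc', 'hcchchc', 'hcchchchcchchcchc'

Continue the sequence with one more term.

Applying the rule to each of the 17 symbols of hcchchchcchchcchc gives the pieces hcc hc hc hcc hc hcc hc hcc hc hc hcc hc hcc hc hc hcc hc, which concatenate to the answer.

hcchchchcchchcchchcchchchcchchcchchchcchc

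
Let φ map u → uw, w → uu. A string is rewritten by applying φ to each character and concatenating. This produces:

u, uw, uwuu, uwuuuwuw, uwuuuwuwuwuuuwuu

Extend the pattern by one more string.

uwuuuwuwuwuuuwuuuwuuuwuwuwuuuwuw

Replace each of the 16 characters of uwuuuwuwuwuuuwuu in place — uw uu uw uw uw uu uw uu uw uu uw uw uw uu uw uw — and concatenate.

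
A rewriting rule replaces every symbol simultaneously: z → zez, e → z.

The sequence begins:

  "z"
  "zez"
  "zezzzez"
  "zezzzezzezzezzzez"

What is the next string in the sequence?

Rewriting the 17 symbols of zezzzezzezzezzzez one by one yields zez z zez zez zez z zez zez z zez zez z zez zez zez z zez; concatenated:

zezzzezzezzezzzezzezzzezzezzzezzezzezzzez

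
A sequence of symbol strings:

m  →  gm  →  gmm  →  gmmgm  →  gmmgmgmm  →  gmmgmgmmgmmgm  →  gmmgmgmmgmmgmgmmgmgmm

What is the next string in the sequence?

Each term (from the third on) is the previous term followed by the one before it: term 3 = gm·m = gmm.
So term 8 is gmmgmgmmgmmgmgmmgmgmm·gmmgmgmmgmmgm.

gmmgmgmmgmmgmgmmgmgmmgmmgmgmmgmmgm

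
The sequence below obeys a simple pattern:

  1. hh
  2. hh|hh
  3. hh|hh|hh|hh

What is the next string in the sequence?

Every step duplicates the string with '|' between the halves.
Doubling hh|hh|hh|hh with '|' between the halves:

hh|hh|hh|hh|hh|hh|hh|hh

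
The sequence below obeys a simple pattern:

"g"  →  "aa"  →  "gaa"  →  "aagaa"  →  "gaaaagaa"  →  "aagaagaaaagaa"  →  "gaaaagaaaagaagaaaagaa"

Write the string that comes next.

aagaagaaaagaagaaaagaaaagaagaaaagaa

From term 3 onward, concatenate the second-to-last term with the last: g·aa = gaa, aa·gaa = aagaa, …
Continuing: aagaagaaaagaa · gaaaagaaaagaagaaaagaa gives term 8.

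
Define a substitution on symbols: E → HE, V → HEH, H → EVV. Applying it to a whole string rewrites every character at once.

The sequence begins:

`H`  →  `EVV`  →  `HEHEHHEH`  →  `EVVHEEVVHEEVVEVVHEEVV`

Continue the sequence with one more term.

Replace each of the 21 characters of EVVHEEVVHEEVVEVVHEEVV in place — HE HEH HEH EVV HE HE HEH HEH EVV HE HE HEH HEH HE HEH HEH EVV HE HE HEH HEH — and concatenate.

HEHEHHEHEVVHEHEHEHHEHEVVHEHEHEHHEHHEHEHHEHEVVHEHEHEHHEH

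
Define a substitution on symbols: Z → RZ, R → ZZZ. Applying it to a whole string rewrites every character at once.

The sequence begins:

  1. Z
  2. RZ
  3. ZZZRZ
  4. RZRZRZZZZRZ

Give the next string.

Rewriting each symbol of RZRZRZZZZRZ: R→ZZZ, Z→RZ, R→ZZZ, Z→RZ, R→ZZZ, Z→RZ, Z→RZ, Z→RZ, Z→RZ, R→ZZZ, Z→RZ, which concatenates to ZZZ RZ ZZZ RZ ZZZ RZ RZ RZ RZ ZZZ RZ.

ZZZRZZZZRZZZZRZRZRZRZZZZRZ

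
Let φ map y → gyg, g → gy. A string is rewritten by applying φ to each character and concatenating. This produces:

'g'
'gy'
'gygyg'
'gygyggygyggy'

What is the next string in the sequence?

gygyggygyggygygyggygyggygygyg

Expanding gygyggygyggy: g→gy, y→gyg, g→gy, y→gyg, g→gy, g→gy, y→gyg, g→gy, y→gyg, g→gy, g→gy, y→gyg. Concatenated: gy gyg gy gyg gy gy gyg gy gyg gy gy gyg.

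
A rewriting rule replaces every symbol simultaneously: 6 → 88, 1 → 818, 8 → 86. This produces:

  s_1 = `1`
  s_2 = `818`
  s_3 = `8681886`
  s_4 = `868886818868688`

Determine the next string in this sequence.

φ(868886818868688) expands symbol-by-symbol to 86 88 86 86 86 88 86 818 86 86 88 86 88 86 86; joining the 15 pieces gives the next term.

8688868686888681886868886888686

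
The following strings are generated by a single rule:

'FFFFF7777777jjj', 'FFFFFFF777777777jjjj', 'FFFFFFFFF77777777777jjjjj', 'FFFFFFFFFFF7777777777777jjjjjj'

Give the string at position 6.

FFFFFFFFFFFFFFF77777777777777777jjjjjjjj

Term n consists of 2n+1 F's, followed by 2n+3 7's, followed by n+1 j's, where the shown terms are n = 2, 3, 4, 5.
Setting n = 7 gives 15, 17, 8 characters in each block.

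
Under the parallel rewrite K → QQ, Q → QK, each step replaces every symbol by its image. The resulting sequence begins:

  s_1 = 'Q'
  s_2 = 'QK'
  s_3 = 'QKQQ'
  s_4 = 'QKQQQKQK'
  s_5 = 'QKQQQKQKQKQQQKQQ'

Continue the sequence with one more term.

Rewriting the 16 symbols of QKQQQKQKQKQQQKQQ one by one yields QK QQ QK QK QK QQ QK QQ QK QQ QK QK QK QQ QK QK; concatenated:

QKQQQKQKQKQQQKQQQKQQQKQKQKQQQKQK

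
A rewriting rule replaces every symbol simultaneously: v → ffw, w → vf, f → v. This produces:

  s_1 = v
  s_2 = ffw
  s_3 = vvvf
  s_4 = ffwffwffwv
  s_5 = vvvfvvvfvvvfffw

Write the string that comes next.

ffwffwffwvffwffwffwvffwffwffwvvvvf

Replace each of the 15 characters of vvvfvvvfvvvfffw in place — ffw ffw ffw v ffw ffw ffw v ffw ffw ffw v v v vf — and concatenate.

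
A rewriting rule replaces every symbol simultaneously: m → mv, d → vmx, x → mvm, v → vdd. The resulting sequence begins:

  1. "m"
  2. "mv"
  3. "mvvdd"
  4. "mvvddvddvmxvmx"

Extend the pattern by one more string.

mvvddvddvmxvmxvddvmxvmxvddmvmvmvddmvmvm

φ(mvvddvddvmxvmx) expands symbol-by-symbol to mv vdd vdd vmx vmx vdd vmx vmx vdd mv mvm vdd mv mvm; joining the 14 pieces gives the next term.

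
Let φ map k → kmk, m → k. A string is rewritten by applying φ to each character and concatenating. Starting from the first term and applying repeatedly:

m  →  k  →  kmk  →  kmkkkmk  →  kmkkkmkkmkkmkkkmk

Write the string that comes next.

Rewriting the 17 symbols of kmkkkmkkmkkmkkkmk one by one yields kmk k kmk kmk kmk k kmk kmk k kmk kmk k kmk kmk kmk k kmk; concatenated:

kmkkkmkkmkkmkkkmkkmkkkmkkmkkkmkkmkkmkkkmk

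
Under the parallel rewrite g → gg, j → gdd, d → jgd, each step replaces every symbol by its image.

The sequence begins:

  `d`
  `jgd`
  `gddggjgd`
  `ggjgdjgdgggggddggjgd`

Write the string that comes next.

gggggddggjgdgddggjgdggggggggggjgdjgdgggggddggjgd

Replace each of the 20 characters of ggjgdjgdgggggddggjgd in place — gg gg gdd gg jgd gdd gg jgd gg gg gg gg gg jgd jgd gg gg gdd gg jgd — and concatenate.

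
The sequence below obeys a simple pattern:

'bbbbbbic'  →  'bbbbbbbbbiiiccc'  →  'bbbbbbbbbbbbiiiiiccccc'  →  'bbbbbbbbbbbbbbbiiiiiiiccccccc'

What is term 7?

Term n consists of 3n+3 b's, followed by 2n-1 i's, followed by 2n-1 c's (n = 1, 2, …).
For term 7, n = 7, so the run lengths are 24, 13, 13.

bbbbbbbbbbbbbbbbbbbbbbbbiiiiiiiiiiiiiccccccccccccc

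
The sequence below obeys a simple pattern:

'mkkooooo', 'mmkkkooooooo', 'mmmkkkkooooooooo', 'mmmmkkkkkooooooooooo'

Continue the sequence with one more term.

mmmmmkkkkkkooooooooooooo

The n-th term is n-1 m's then n k's then 2n+1 o's, where the shown terms are n = 2, 3, 4, 5.
Setting n = 6 gives 5, 6, 13 characters in each block.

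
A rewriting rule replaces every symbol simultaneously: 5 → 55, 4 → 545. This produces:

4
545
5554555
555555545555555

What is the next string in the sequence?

φ(555555545555555) expands symbol-by-symbol to 55 55 55 55 55 55 55 545 55 55 55 55 55 55 55; joining the 15 pieces gives the next term.

5555555555555554555555555555555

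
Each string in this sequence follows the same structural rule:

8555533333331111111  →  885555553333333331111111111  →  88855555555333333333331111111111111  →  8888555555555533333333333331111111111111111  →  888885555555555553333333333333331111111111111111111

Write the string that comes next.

88888855555555555555333333333333333331111111111111111111111

Each string has the form 8^{n-1} 5^{2n} 3^{2n+3} 1^{3n+1}, where the shown terms are n = 2, 3, 4, 5, 6.
Setting n = 7 gives 6, 14, 17, 22 characters in each block.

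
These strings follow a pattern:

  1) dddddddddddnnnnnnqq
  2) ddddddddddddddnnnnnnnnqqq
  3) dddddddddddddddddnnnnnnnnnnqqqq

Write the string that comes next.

Reading off run lengths: d runs 11, 14, 17; n runs 6, 8, 10; q runs 2, 3, 4 — each is linear in n, where the shown terms are n = 3, 4, 5.
Setting n = 6 gives 20, 12, 5 characters in each block.

ddddddddddddddddddddnnnnnnnnnnnnqqqqq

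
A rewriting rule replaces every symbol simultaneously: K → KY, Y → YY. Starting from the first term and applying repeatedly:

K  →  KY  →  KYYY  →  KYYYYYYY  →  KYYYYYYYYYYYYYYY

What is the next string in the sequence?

KYYYYYYYYYYYYYYYYYYYYYYYYYYYYYYY

Applying the rule to each of the 16 symbols of KYYYYYYYYYYYYYYY gives the pieces KY YY YY YY YY YY YY YY YY YY YY YY YY YY YY YY, which concatenate to the answer.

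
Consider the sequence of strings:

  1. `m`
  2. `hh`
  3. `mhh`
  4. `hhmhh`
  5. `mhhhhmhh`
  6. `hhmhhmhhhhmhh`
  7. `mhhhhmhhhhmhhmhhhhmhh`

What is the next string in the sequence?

hhmhhmhhhhmhhmhhhhmhhhhmhhmhhhhmhh

From term 3 onward, concatenate the second-to-last term with the last: m·hh = mhh, hh·mhh = hhmhh, …
Continuing: hhmhhmhhhhmhh · mhhhhmhhhhmhhmhhhhmhh gives term 8.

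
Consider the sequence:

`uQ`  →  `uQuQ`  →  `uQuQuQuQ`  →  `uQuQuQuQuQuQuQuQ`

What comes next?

uQuQuQuQuQuQuQuQuQuQuQuQuQuQuQuQ

Every step duplicates the string.
One more doubling of uQuQuQuQuQuQuQuQ gives the answer.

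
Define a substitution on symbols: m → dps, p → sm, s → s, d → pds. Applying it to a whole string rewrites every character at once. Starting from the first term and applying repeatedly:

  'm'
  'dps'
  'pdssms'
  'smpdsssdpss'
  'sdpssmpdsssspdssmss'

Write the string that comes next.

Replace each of the 19 characters of sdpssmpdsssspdssmss in place — s pds sm s s dps sm pds s s s s sm pds s s dps s s — and concatenate.

spdssmssdpssmpdssssssmpdsssdpsss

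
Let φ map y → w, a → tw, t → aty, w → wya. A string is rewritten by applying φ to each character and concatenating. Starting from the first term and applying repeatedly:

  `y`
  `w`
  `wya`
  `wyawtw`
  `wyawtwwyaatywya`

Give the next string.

wyawtwwyaatywyawyawtwtwatywwyawtw

Applying the rule to each of the 15 symbols of wyawtwwyaatywya gives the pieces wya w tw wya aty wya wya w tw tw aty w wya w tw, which concatenate to the answer.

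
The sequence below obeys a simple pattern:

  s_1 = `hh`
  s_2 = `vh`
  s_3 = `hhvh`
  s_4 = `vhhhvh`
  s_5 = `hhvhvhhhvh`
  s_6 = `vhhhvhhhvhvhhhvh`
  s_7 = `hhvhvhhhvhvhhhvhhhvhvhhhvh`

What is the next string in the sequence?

This is a Fibonacci-style word recurrence s(k) = s(k−2)·s(k−1): e.g. hh·vh = hhvh.
The next term joins vhhhvhhhvhvhhhvh and hhvhvhhhvhvhhhvhhhvhvhhhvh.

vhhhvhhhvhvhhhvhhhvhvhhhvhvhhhvhhhvhvhhhvh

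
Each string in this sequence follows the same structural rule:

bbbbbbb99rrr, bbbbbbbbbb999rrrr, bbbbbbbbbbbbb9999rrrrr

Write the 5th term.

Term n consists of 3n+1 b's, followed by n 9's, followed by n+1 r's, where the shown terms are n = 2, 3, 4.
Setting n = 6 gives 19, 6, 7 characters in each block.

bbbbbbbbbbbbbbbbbbb999999rrrrrrr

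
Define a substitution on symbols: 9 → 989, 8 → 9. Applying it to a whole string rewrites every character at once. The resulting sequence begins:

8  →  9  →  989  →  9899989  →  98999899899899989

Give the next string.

Applying the rule to each of the 17 symbols of 98999899899899989 gives the pieces 989 9 989 989 989 9 989 989 9 989 989 9 989 989 989 9 989, which concatenate to the answer.

98999899899899989989998998999899899899989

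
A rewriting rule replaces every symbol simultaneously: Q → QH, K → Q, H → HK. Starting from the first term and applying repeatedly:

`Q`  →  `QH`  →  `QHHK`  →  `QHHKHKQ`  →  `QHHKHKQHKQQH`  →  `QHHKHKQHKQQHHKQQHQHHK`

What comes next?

QHHKHKQHKQQHHKQQHQHHKHKQQHQHHKQHHKHKQ

φ(QHHKHKQHKQQHHKQQHQHHK) expands symbol-by-symbol to QH HK HK Q HK Q QH HK Q QH QH HK HK Q QH QH HK QH HK HK Q; joining the 21 pieces gives the next term.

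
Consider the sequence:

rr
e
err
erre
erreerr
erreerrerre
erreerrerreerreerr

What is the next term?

erreerrerreerreerrerreerrerre

From term 3 onward, concatenate the last term with the second-to-last: e·rr = err, err·e = erre, …
The next term joins erreerrerreerreerr and erreerrerre.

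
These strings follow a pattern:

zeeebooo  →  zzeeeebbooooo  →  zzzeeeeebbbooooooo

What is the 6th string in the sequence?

Term n consists of n z's, followed by n+2 e's, followed by n b's, followed by 2n+1 o's (n = 1, 2, …).
Setting n = 6 gives 6, 8, 6, 13 characters in each block.

zzzzzzeeeeeeeebbbbbbooooooooooooo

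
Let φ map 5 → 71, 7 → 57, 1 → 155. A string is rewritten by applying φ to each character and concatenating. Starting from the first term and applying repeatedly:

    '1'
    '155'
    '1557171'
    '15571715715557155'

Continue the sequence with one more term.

155717157155571557157155717171571557171

Replace each of the 17 characters of 15571715715557155 in place — 155 71 71 57 155 57 155 71 57 155 71 71 71 57 155 71 71 — and concatenate.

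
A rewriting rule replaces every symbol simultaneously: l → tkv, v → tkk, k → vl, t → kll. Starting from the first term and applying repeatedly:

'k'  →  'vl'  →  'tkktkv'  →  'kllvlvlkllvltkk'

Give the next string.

vltkvtkvtkktkvtkktkvvltkvtkvtkktkvkllvlvl

φ(kllvlvlkllvltkk) expands symbol-by-symbol to vl tkv tkv tkk tkv tkk tkv vl tkv tkv tkk tkv kll vl vl; joining the 15 pieces gives the next term.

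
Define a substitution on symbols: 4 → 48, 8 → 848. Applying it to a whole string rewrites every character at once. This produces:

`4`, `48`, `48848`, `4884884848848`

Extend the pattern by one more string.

Rewriting the 13 symbols of 4884884848848 one by one yields 48 848 848 48 848 848 48 848 48 848 848 48 848; concatenated:

4884884848848848488484884884848848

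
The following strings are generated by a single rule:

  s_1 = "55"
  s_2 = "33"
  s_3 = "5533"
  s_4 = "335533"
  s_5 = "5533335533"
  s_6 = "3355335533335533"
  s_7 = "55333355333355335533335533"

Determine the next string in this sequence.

Each term (from the third on) is the two preceding terms concatenated in order: term 3 = 55·33 = 5533.
The next term joins 3355335533335533 and 55333355333355335533335533.

335533553333553355333355333355335533335533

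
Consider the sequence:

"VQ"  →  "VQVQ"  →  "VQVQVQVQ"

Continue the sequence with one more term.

Each string is two copies of the previous one concatenated.
Doubling VQVQVQVQ:

VQVQVQVQVQVQVQVQ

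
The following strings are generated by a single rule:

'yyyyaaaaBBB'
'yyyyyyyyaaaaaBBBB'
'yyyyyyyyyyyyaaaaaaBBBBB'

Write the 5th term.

yyyyyyyyyyyyyyyyyyyyaaaaaaaaBBBBBBB

Each string has the form y^{4n} a^{n+3} B^{n+2} (n = 1, 2, …).
Setting n = 5 gives 20, 8, 7 characters in each block.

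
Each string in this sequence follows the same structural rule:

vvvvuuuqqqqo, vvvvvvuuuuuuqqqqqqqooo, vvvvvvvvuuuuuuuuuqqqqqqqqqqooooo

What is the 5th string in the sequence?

The n-th term is 2n+2 v's then 3n u's then 3n+1 q's then 2n-1 o's (n = 1, 2, …).
Setting n = 5 gives 12, 15, 16, 9 characters in each block.

vvvvvvvvvvvvuuuuuuuuuuuuuuuqqqqqqqqqqqqqqqqooooooooo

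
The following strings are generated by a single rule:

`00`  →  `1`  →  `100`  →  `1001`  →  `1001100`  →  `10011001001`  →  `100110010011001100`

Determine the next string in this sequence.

10011001001100110010011001001

This is a Fibonacci-style word recurrence s(k) = s(k−1)·s(k−2): e.g. 1·00 = 100.
The next term joins 100110010011001100 and 10011001001.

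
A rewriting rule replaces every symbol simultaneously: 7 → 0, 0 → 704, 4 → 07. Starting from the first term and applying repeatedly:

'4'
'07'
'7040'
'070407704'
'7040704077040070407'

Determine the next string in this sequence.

07040770407040770400704077047040704077040

Replace each of the 19 characters of 7040704077040070407 in place — 0 704 07 704 0 704 07 704 0 0 704 07 704 704 0 704 07 704 0 — and concatenate.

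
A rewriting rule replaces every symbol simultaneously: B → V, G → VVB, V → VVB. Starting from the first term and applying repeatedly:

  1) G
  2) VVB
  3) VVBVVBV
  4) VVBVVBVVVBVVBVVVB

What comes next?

Applying the rule to each of the 17 symbols of VVBVVBVVVBVVBVVVB gives the pieces VVB VVB V VVB VVB V VVB VVB VVB V VVB VVB V VVB VVB VVB V, which concatenate to the answer.

VVBVVBVVVBVVBVVVBVVBVVBVVVBVVBVVVBVVBVVBV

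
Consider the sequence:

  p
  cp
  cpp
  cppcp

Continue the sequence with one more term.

This is a Fibonacci-style word recurrence s(k) = s(k−1)·s(k−2): e.g. cp·p = cpp.
The next term joins cppcp and cpp.

cppcpcpp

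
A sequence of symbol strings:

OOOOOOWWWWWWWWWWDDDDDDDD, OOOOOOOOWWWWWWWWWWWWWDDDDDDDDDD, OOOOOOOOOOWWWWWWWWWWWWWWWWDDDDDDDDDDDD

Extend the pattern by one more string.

OOOOOOOOOOOOWWWWWWWWWWWWWWWWWWWDDDDDDDDDDDDDD

Term n consists of 2n O's, followed by 3n+1 W's, followed by 2n+2 D's, where the shown terms are n = 3, 4, 5.
For the next term, n = 6, so the run lengths are 12, 19, 14.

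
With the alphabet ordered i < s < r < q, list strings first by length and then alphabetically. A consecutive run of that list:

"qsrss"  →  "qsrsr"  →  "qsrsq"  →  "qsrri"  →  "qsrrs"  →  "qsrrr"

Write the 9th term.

qsrqs

Continuing the enumeration 3 steps past qsrrr: qsrrr → qsrrq → qsrqi → (answer).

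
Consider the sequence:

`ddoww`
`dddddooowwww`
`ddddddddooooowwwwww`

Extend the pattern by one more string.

dddddddddddooooooowwwwwwww

Term n consists of 3n-1 d's, followed by 2n-1 o's, followed by 2n w's (n = 1, 2, …).
At n = 4 the blocks have lengths 11, 7, 8.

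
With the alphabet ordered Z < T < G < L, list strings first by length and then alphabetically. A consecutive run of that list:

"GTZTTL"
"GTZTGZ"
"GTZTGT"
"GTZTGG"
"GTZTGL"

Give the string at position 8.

Stepping forward 3 times from GTZTGL: GTZTGL → GTZTLZ → GTZTLT, then the target.

GTZTLG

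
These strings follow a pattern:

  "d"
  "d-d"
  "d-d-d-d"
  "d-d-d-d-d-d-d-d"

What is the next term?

Each string is two copies of the previous one joined by '-'.
So the next term is two copies of d-d-d-d-d-d-d-d with '-' between the halves.

d-d-d-d-d-d-d-d-d-d-d-d-d-d-d-d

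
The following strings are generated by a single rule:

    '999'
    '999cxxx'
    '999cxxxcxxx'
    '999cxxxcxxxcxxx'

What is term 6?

Each term is the previous one with cxxx appended.
From 999cxxxcxxxcxxx, 2 further steps: 999cxxxcxxxcxxx → 999cxxxcxxxcxxxcxxx → (answer).

999cxxxcxxxcxxxcxxxcxxx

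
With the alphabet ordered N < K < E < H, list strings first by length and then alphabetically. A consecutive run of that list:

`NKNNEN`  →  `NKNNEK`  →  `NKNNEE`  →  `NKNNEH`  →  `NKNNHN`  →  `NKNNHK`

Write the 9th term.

Continuing the enumeration 3 steps past NKNNHK: NKNNHK → NKNNHE → NKNNHH → (answer).

NKNKNN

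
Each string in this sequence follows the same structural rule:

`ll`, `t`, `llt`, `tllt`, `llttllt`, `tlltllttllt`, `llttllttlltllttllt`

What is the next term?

tlltllttlltllttllttlltllttllt

This is a Fibonacci-style word recurrence s(k) = s(k−2)·s(k−1): e.g. ll·t = llt.
The next term joins tlltllttllt and llttllttlltllttllt.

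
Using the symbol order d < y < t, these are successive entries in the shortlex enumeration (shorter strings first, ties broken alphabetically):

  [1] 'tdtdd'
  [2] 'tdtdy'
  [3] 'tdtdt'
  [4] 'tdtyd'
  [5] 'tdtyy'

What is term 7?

tdttd

Stepping forward 2 times from tdtyy: tdtyy → tdtyt, then the target.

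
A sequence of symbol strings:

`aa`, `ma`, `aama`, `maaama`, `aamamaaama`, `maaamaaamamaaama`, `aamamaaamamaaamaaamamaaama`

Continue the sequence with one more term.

This is a Fibonacci-style word recurrence s(k) = s(k−2)·s(k−1): e.g. aa·ma = aama.
So term 8 is maaamaaamamaaama·aamamaaamamaaamaaamamaaama.

maaamaaamamaaamaaamamaaamamaaamaaamamaaama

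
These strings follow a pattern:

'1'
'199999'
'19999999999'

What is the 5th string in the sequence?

199999999999999999999

Each term is the previous one with 99999 appended.
From 19999999999, 2 further steps: 19999999999 → 1999999999999999 → (answer).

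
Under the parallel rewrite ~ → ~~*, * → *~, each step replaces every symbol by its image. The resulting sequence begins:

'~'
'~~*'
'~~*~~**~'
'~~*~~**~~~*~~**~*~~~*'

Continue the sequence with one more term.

Replace each of the 21 characters of ~~*~~**~~~*~~**~*~~~* in place — ~~* ~~* *~ ~~* ~~* *~ *~ ~~* ~~* ~~* *~ ~~* ~~* *~ *~ ~~* *~ ~~* ~~* ~~* *~ — and concatenate.

~~*~~**~~~*~~**~*~~~*~~*~~**~~~*~~**~*~~~**~~~*~~*~~**~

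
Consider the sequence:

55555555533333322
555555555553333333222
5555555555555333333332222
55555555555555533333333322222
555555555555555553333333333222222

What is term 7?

55555555555555555555533333333333322222222

Reading off run lengths: 5 runs 9, 11, 13, 15, 17; 3 runs 6, 7, 8, 9, 10; 2 runs 2, 3, 4, 5, 6 — each is linear in n, where the shown terms are n = 3, 4, 5, 6, 7.
For term 7, n = 9, so the run lengths are 21, 12, 8.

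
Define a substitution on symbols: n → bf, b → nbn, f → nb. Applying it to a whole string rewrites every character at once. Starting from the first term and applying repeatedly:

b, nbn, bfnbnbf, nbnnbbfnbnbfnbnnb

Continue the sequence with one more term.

Rewriting the 17 symbols of nbnnbbfnbnbfnbnnb one by one yields bf nbn bf bf nbn nbn nb bf nbn bf nbn nb bf nbn bf bf nbn; concatenated:

bfnbnbfbfnbnnbnnbbfnbnbfnbnnbbfnbnbfbfnbn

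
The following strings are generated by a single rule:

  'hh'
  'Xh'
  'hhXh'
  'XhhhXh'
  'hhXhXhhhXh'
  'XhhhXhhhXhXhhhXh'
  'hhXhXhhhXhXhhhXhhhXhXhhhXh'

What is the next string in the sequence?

This is a Fibonacci-style word recurrence s(k) = s(k−2)·s(k−1): e.g. hh·Xh = hhXh.
Continuing: XhhhXhhhXhXhhhXh · hhXhXhhhXhXhhhXhhhXhXhhhXh gives term 8.

XhhhXhhhXhXhhhXhhhXhXhhhXhXhhhXhhhXhXhhhXh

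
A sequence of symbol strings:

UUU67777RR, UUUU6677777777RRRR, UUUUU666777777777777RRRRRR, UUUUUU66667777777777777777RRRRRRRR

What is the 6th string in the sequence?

UUUUUUUU666666777777777777777777777777RRRRRRRRRRRR

Each string has the form U^{n+2} 6^{n} 7^{4n} R^{2n} (n = 1, 2, …).
Setting n = 6 gives 8, 6, 24, 12 characters in each block.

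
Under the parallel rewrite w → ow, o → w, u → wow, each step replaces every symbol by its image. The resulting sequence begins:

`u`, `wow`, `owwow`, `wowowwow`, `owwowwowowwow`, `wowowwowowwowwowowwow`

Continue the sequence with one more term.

Rewriting the 21 symbols of wowowwowowwowwowowwow one by one yields ow w ow w ow ow w ow w ow ow w ow ow w ow w ow ow w ow; concatenated:

owwowwowowwowwowowwowowwowwowowwow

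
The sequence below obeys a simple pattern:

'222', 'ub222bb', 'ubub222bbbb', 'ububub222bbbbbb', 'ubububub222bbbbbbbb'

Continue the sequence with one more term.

ububububub222bbbbbbbbbb

Each term wraps the previous one in ub on the left and bb on the right.
One more step from ubububub222bbbbbbbb gives the answer.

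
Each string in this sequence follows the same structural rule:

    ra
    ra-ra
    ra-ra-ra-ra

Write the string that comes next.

ra-ra-ra-ra-ra-ra-ra-ra

Each string is two copies of the previous one joined by '-'.
One more doubling of ra-ra-ra-ra gives the answer.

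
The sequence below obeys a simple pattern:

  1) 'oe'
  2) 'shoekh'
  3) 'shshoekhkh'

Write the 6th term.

shshshshshoekhkhkhkhkh

s(k+1) = sh·s(k)·kh, so each term gains sh as a prefix and kh as a suffix.
From shshoekhkh, 3 further steps: shshoekhkh → shshshoekhkhkh → shshshshoekhkhkhkh → (answer).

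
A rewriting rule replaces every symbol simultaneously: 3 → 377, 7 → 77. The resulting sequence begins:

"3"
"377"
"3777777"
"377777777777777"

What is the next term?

3777777777777777777777777777777

Applying the rule to each of the 15 symbols of 377777777777777 gives the pieces 377 77 77 77 77 77 77 77 77 77 77 77 77 77 77, which concatenate to the answer.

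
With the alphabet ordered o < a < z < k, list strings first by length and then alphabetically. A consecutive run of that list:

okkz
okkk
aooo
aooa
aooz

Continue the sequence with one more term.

Treat aooz as a base-4 numeral over the given alphabet and add one, carrying through any trailing k's.

aook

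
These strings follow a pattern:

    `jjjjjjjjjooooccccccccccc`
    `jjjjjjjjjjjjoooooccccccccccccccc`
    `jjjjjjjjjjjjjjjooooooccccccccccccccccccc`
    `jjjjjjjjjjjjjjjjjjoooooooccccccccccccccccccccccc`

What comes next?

jjjjjjjjjjjjjjjjjjjjjooooooooccccccccccccccccccccccccccc

Reading off run lengths: j runs 9, 12, 15, 18; o runs 4, 5, 6, 7; c runs 11, 15, 19, 23 — each is linear in n, where the shown terms are n = 3, 4, 5, 6.
Setting n = 7 gives 21, 8, 27 characters in each block.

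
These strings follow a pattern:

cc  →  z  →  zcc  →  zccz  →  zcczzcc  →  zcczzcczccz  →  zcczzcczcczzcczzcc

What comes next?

This is a Fibonacci-style word recurrence s(k) = s(k−1)·s(k−2): e.g. z·cc = zcc.
Continuing: zcczzcczcczzcczzcc · zcczzcczccz gives term 8.

zcczzcczcczzcczzcczcczzcczccz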